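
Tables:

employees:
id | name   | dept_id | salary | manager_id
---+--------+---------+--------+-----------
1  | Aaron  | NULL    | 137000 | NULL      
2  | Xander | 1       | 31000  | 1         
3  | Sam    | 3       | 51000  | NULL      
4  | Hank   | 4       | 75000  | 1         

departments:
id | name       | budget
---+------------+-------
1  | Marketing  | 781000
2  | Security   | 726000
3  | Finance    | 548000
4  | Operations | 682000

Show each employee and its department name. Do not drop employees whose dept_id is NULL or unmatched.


LEFT JOIN keeps every row from employees (the left table); where dept_id has no match in departments, the department columns become NULL. Walk through each employee:
  - employee 1 (Aaron): dept_id=NULL, no match -> kept with NULL
  - employee 2 (Xander): dept_id=1 -> matches Marketing
  - employee 3 (Sam): dept_id=3 -> matches Finance
  - employee 4 (Hank): dept_id=4 -> matches Operations
All 4 rows appear; 1 has NULL department.

SQL:
SELECT a.name, b.name AS department
FROM employees a
LEFT JOIN departments b ON a.dept_id = b.id

Result:
name   | department
-------+-----------
Aaron  | NULL      
Xander | Marketing 
Sam    | Finance   
Hank   | Operations


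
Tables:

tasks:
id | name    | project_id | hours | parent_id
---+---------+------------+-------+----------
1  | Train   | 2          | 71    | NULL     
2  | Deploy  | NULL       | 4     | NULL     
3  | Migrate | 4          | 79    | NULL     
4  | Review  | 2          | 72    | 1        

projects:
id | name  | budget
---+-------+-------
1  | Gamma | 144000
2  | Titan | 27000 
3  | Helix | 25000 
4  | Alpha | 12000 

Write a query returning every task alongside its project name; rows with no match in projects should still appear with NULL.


LEFT JOIN keeps every row from tasks (the left table); where project_id has no match in projects, the project columns become NULL. Walk through each task:
  - task 1 (Train): project_id=2 -> matches Titan
  - task 2 (Deploy): project_id=NULL, no match -> kept with NULL
  - task 3 (Migrate): project_id=4 -> matches Alpha
  - task 4 (Review): project_id=2 -> matches Titan
All 4 rows appear; 1 has NULL project.

SQL:
SELECT a.name, b.name AS project
FROM tasks a
LEFT JOIN projects b ON a.project_id = b.id

Result:
name    | project
--------+--------
Train   | Titan  
Deploy  | NULL   
Migrate | Alpha  
Review  | Titan  


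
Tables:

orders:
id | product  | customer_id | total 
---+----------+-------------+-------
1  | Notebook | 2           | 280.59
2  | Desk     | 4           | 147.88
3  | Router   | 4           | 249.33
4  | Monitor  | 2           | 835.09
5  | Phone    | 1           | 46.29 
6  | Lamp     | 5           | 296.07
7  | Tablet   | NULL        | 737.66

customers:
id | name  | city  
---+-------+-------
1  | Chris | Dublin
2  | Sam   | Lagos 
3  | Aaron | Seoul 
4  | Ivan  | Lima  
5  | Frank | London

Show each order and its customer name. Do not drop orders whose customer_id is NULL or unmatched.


LEFT JOIN keeps every row from orders (the left table); where customer_id has no match in customers, the customer columns become NULL. Walk through each order:
  - order 1 (Notebook): customer_id=2 -> matches Sam
  - order 2 (Desk): customer_id=4 -> matches Ivan
  - order 3 (Router): customer_id=4 -> matches Ivan
  - order 4 (Monitor): customer_id=2 -> matches Sam
  - order 5 (Phone): customer_id=1 -> matches Chris
  - order 6 (Lamp): customer_id=5 -> matches Frank
  - order 7 (Tablet): customer_id=NULL, no match -> kept with NULL
All 7 rows appear; 1 has NULL customer.

SQL:
SELECT a.product, b.name AS customer
FROM orders a
LEFT JOIN customers b ON a.customer_id = b.id

Result:
product  | customer
---------+---------
Notebook | Sam     
Desk     | Ivan    
Router   | Ivan    
Monitor  | Sam     
Phone    | Chris   
Lamp     | Frank   
Tablet   | NULL    


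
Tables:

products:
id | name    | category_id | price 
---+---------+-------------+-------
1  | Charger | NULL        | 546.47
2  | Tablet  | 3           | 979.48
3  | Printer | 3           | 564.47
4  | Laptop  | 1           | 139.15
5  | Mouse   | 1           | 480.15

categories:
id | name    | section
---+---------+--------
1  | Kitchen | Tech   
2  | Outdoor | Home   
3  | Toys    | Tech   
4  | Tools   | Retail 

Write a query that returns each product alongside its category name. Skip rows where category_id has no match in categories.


INNER JOIN keeps only products rows whose category_id matches an id in categories. Walk through each product:
  - product 1 (Charger): category_id=NULL, no match -> dropped
  - product 2 (Tablet): category_id=3 -> matches Toys
  - product 3 (Printer): category_id=3 -> matches Toys
  - product 4 (Laptop): category_id=1 -> matches Kitchen
  - product 5 (Mouse): category_id=1 -> matches Kitchen
So 1 of 5 rows is dropped.

SQL:
SELECT a.name, b.name AS category
FROM products a
INNER JOIN categories b ON a.category_id = b.id

Result:
name    | category
--------+---------
Tablet  | Toys    
Printer | Toys    
Laptop  | Kitchen 
Mouse   | Kitchen 


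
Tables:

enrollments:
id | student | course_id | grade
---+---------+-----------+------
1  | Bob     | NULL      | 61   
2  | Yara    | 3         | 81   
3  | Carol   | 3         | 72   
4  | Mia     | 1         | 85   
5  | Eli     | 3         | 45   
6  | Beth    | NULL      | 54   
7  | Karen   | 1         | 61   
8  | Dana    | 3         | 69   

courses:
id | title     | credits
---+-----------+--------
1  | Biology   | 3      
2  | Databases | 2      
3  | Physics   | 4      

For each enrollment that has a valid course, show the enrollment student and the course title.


INNER JOIN keeps only enrollments rows whose course_id matches an id in courses. Walk through each enrollment:
  - enrollment 1 (Bob): course_id=NULL, no match -> dropped
  - enrollment 2 (Yara): course_id=3 -> matches Physics
  - enrollment 3 (Carol): course_id=3 -> matches Physics
  - enrollment 4 (Mia): course_id=1 -> matches Biology
  - enrollment 5 (Eli): course_id=3 -> matches Physics
  - enrollment 6 (Beth): course_id=NULL, no match -> dropped
  - enrollment 7 (Karen): course_id=1 -> matches Biology
  - enrollment 8 (Dana): course_id=3 -> matches Physics
So 2 of 8 rows are dropped.

SQL:
SELECT a.student, b.title AS course
FROM enrollments a
INNER JOIN courses b ON a.course_id = b.id

Result:
student | course 
--------+--------
Yara    | Physics
Carol   | Physics
Mia     | Biology
Eli     | Physics
Karen   | Biology
Dana    | Physics


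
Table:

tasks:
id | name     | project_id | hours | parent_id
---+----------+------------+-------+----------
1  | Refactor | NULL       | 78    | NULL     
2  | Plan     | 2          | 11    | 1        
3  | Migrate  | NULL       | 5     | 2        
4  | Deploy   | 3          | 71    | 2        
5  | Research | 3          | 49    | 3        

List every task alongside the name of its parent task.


This is a self-join: tasks is joined to a second copy of itself, matching each row's parent_id to another row's id. Use LEFT JOIN so rows with parent_id=NULL are kept.
  - task 1 (Refactor): parent_id=NULL -> NULL
  - task 2 (Plan): parent_id=1 -> Refactor
  - task 3 (Migrate): parent_id=2 -> Plan
  - task 4 (Deploy): parent_id=2 -> Plan
  - task 5 (Research): parent_id=3 -> Migrate

SQL:
SELECT a.name AS item, b.name AS parent
FROM tasks a
LEFT JOIN tasks b ON a.parent_id = b.id

Result:
item     | parent  
---------+---------
Refactor | NULL    
Plan     | Refactor
Migrate  | Plan    
Deploy   | Plan    
Research | Migrate 


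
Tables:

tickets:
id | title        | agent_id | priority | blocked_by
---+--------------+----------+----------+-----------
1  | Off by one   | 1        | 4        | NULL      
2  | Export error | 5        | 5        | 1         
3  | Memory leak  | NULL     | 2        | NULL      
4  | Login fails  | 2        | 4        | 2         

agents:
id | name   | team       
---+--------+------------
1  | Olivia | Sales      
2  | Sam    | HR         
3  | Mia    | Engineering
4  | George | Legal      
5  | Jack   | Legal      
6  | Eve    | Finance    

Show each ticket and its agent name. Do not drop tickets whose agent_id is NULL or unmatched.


LEFT JOIN keeps every row from tickets (the left table); where agent_id has no match in agents, the agent columns become NULL. Walk through each ticket:
  - ticket 1 (Off by one): agent_id=1 -> matches Olivia
  - ticket 2 (Export error): agent_id=5 -> matches Jack
  - ticket 3 (Memory leak): agent_id=NULL, no match -> kept with NULL
  - ticket 4 (Login fails): agent_id=2 -> matches Sam
All 4 rows appear; 1 has NULL agent.

SQL:
SELECT a.title, b.name AS agent
FROM tickets a
LEFT JOIN agents b ON a.agent_id = b.id

Result:
title        | agent 
-------------+-------
Off by one   | Olivia
Export error | Jack  
Memory leak  | NULL  
Login fails  | Sam   


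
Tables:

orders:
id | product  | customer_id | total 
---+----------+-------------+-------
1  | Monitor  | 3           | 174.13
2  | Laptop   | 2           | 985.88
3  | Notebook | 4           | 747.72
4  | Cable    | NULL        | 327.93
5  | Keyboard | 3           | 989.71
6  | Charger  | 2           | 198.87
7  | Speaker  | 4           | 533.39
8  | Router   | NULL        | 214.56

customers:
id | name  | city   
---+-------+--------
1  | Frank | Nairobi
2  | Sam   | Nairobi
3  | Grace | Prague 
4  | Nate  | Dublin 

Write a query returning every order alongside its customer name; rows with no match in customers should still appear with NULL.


LEFT JOIN keeps every row from orders (the left table); where customer_id has no match in customers, the customer columns become NULL. Walk through each order:
  - order 1 (Monitor): customer_id=3 -> matches Grace
  - order 2 (Laptop): customer_id=2 -> matches Sam
  - order 3 (Notebook): customer_id=4 -> matches Nate
  - order 4 (Cable): customer_id=NULL, no match -> kept with NULL
  - order 5 (Keyboard): customer_id=3 -> matches Grace
  - order 6 (Charger): customer_id=2 -> matches Sam
  - order 7 (Speaker): customer_id=4 -> matches Nate
  - order 8 (Router): customer_id=NULL, no match -> kept with NULL
All 8 rows appear; 2 have NULL customer.

SQL:
SELECT a.product, b.name AS customer
FROM orders a
LEFT JOIN customers b ON a.customer_id = b.id

Result:
product  | customer
---------+---------
Monitor  | Grace   
Laptop   | Sam     
Notebook | Nate    
Cable    | NULL    
Keyboard | Grace   
Charger  | Sam     
Speaker  | Nate    
Router   | NULL    


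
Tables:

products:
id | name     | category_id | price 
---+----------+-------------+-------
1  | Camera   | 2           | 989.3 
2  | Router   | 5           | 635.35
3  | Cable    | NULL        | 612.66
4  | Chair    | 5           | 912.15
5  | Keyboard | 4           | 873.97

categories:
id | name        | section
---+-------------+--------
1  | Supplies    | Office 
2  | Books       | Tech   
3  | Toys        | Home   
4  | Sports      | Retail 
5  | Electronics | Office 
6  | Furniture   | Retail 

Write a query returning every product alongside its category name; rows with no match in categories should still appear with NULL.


LEFT JOIN keeps every row from products (the left table); where category_id has no match in categories, the category columns become NULL. Walk through each product:
  - product 1 (Camera): category_id=2 -> matches Books
  - product 2 (Router): category_id=5 -> matches Electronics
  - product 3 (Cable): category_id=NULL, no match -> kept with NULL
  - product 4 (Chair): category_id=5 -> matches Electronics
  - product 5 (Keyboard): category_id=4 -> matches Sports
All 5 rows appear; 1 has NULL category.

SQL:
SELECT a.name, b.name AS category
FROM products a
LEFT JOIN categories b ON a.category_id = b.id

Result:
name     | category   
---------+------------
Camera   | Books      
Router   | Electronics
Cable    | NULL       
Chair    | Electronics
Keyboard | Sports     


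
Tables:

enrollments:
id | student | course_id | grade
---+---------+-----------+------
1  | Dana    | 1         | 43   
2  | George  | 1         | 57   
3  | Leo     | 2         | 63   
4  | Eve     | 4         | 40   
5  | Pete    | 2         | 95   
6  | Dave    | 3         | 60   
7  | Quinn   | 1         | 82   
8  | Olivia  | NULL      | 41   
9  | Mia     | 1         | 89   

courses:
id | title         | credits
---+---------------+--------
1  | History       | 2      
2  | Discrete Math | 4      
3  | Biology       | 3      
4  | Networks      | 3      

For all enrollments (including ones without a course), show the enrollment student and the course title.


LEFT JOIN keeps every row from enrollments (the left table); where course_id has no match in courses, the course columns become NULL. Walk through each enrollment:
  - enrollment 1 (Dana): course_id=1 -> matches History
  - enrollment 2 (George): course_id=1 -> matches History
  - enrollment 3 (Leo): course_id=2 -> matches Discrete Math
  - enrollment 4 (Eve): course_id=4 -> matches Networks
  - enrollment 5 (Pete): course_id=2 -> matches Discrete Math
  - enrollment 6 (Dave): course_id=3 -> matches Biology
  - enrollment 7 (Quinn): course_id=1 -> matches History
  - enrollment 8 (Olivia): course_id=NULL, no match -> kept with NULL
  - enrollment 9 (Mia): course_id=1 -> matches History
All 9 rows appear; 1 has NULL course.

SQL:
SELECT a.student, b.title AS course
FROM enrollments a
LEFT JOIN courses b ON a.course_id = b.id

Result:
student | course       
--------+--------------
Dana    | History      
George  | History      
Leo     | Discrete Math
Eve     | Networks     
Pete    | Discrete Math
Dave    | Biology      
Quinn   | History      
Olivia  | NULL         
Mia     | History      


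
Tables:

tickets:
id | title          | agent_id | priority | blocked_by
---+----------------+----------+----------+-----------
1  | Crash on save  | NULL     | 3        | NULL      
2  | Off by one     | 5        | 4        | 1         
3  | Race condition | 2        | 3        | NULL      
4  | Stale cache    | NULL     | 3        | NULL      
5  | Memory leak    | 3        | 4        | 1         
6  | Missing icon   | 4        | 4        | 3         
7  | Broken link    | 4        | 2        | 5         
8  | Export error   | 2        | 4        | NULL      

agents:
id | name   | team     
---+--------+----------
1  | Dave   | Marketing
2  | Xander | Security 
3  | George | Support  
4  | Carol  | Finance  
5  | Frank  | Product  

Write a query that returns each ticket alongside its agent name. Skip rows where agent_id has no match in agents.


INNER JOIN keeps only tickets rows whose agent_id matches an id in agents. Walk through each ticket:
  - ticket 1 (Crash on save): agent_id=NULL, no match -> dropped
  - ticket 2 (Off by one): agent_id=5 -> matches Frank
  - ticket 3 (Race condition): agent_id=2 -> matches Xander
  - ticket 4 (Stale cache): agent_id=NULL, no match -> dropped
  - ticket 5 (Memory leak): agent_id=3 -> matches George
  - ticket 6 (Missing icon): agent_id=4 -> matches Carol
  - ticket 7 (Broken link): agent_id=4 -> matches Carol
  - ticket 8 (Export error): agent_id=2 -> matches Xander
So 2 of 8 rows are dropped.

SQL:
SELECT a.title, b.name AS agent
FROM tickets a
INNER JOIN agents b ON a.agent_id = b.id

Result:
title          | agent 
---------------+-------
Off by one     | Frank 
Race condition | Xander
Memory leak    | George
Missing icon   | Carol 
Broken link    | Carol 
Export error   | Xander


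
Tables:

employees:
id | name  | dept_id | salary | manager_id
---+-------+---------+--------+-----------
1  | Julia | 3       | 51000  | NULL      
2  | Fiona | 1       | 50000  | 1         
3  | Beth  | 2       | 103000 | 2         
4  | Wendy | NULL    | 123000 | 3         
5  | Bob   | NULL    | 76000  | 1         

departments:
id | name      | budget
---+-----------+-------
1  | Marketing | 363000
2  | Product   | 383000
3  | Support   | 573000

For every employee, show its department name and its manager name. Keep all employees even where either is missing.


Two LEFT JOINs from the same base table employees: one to departments via dept_id, one to employees itself via manager_id. Both are LEFT so every employee is preserved.
Match against departments:
  - employee 1 (Julia): dept_id=3 -> matches Support
  - employee 2 (Fiona): dept_id=1 -> matches Marketing
  - employee 3 (Beth): dept_id=2 -> matches Product
  - employee 4 (Wendy): dept_id=NULL, no match -> kept with NULL
  - employee 5 (Bob): dept_id=NULL, no match -> kept with NULL
Match against employees (self):
  - employee 1 (Julia): manager_id=NULL -> NULL
  - employee 2 (Fiona): manager_id=1 -> Julia
  - employee 3 (Beth): manager_id=2 -> Fiona
  - employee 4 (Wendy): manager_id=3 -> Beth
  - employee 5 (Bob): manager_id=1 -> Julia

SQL:
SELECT a.name, b.name AS department, c.name AS manager
FROM employees a
LEFT JOIN departments b ON a.dept_id = b.id
LEFT JOIN employees c ON a.manager_id = c.id

Result:
name  | department | manager
------+------------+--------
Julia | Support    | NULL   
Fiona | Marketing  | Julia  
Beth  | Product    | Fiona  
Wendy | NULL       | Beth   
Bob   | NULL       | Julia  


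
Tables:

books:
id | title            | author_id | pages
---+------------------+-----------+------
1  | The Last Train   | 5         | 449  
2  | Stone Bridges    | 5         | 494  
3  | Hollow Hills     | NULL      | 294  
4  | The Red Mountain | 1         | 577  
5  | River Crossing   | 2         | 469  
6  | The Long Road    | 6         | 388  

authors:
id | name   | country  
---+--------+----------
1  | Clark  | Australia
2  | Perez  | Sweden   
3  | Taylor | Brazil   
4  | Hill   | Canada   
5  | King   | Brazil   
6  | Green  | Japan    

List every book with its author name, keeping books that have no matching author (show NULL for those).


LEFT JOIN keeps every row from books (the left table); where author_id has no match in authors, the author columns become NULL. Walk through each book:
  - book 1 (The Last Train): author_id=5 -> matches King
  - book 2 (Stone Bridges): author_id=5 -> matches King
  - book 3 (Hollow Hills): author_id=NULL, no match -> kept with NULL
  - book 4 (The Red Mountain): author_id=1 -> matches Clark
  - book 5 (River Crossing): author_id=2 -> matches Perez
  - book 6 (The Long Road): author_id=6 -> matches Green
All 6 rows appear; 1 has NULL author.

SQL:
SELECT a.title, b.name AS author
FROM books a
LEFT JOIN authors b ON a.author_id = b.id

Result:
title            | author
-----------------+-------
The Last Train   | King  
Stone Bridges    | King  
Hollow Hills     | NULL  
The Red Mountain | Clark 
River Crossing   | Perez 
The Long Road    | Green 


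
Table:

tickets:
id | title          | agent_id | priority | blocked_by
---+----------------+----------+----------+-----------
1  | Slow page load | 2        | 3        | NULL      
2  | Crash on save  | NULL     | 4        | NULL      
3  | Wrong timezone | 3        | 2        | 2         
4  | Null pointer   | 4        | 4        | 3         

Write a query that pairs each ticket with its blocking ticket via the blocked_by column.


This is a self-join: tickets is joined to a second copy of itself, matching each row's blocked_by to another row's id. Use LEFT JOIN so rows with blocked_by=NULL are kept.
  - ticket 1 (Slow page load): blocked_by=NULL -> NULL
  - ticket 2 (Crash on save): blocked_by=NULL -> NULL
  - ticket 3 (Wrong timezone): blocked_by=2 -> Crash on save
  - ticket 4 (Null pointer): blocked_by=3 -> Wrong timezone

SQL:
SELECT a.title AS item, b.title AS blocked_by
FROM tickets a
LEFT JOIN tickets b ON a.blocked_by = b.id

Result:
item           | blocked_by    
---------------+---------------
Slow page load | NULL          
Crash on save  | NULL          
Wrong timezone | Crash on save 
Null pointer   | Wrong timezone


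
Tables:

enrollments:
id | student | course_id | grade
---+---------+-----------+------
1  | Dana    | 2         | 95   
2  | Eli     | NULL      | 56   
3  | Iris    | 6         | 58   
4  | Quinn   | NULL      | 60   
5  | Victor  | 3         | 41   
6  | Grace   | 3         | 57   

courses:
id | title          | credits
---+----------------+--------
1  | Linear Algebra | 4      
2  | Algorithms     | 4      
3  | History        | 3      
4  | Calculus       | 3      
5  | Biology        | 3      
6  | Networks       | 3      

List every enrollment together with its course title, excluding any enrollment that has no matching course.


INNER JOIN keeps only enrollments rows whose course_id matches an id in courses. Walk through each enrollment:
  - enrollment 1 (Dana): course_id=2 -> matches Algorithms
  - enrollment 2 (Eli): course_id=NULL, no match -> dropped
  - enrollment 3 (Iris): course_id=6 -> matches Networks
  - enrollment 4 (Quinn): course_id=NULL, no match -> dropped
  - enrollment 5 (Victor): course_id=3 -> matches History
  - enrollment 6 (Grace): course_id=3 -> matches History
So 2 of 6 rows are dropped.

SQL:
SELECT a.student, b.title AS course
FROM enrollments a
INNER JOIN courses b ON a.course_id = b.id

Result:
student | course    
--------+-----------
Dana    | Algorithms
Iris    | Networks  
Victor  | History   
Grace   | History   


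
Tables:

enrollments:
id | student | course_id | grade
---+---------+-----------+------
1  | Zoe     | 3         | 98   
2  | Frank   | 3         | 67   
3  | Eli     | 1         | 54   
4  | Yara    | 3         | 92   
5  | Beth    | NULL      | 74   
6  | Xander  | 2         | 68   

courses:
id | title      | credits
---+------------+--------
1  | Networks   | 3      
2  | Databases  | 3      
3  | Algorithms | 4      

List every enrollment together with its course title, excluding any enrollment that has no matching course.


INNER JOIN keeps only enrollments rows whose course_id matches an id in courses. Walk through each enrollment:
  - enrollment 1 (Zoe): course_id=3 -> matches Algorithms
  - enrollment 2 (Frank): course_id=3 -> matches Algorithms
  - enrollment 3 (Eli): course_id=1 -> matches Networks
  - enrollment 4 (Yara): course_id=3 -> matches Algorithms
  - enrollment 5 (Beth): course_id=NULL, no match -> dropped
  - enrollment 6 (Xander): course_id=2 -> matches Databases
So 1 of 6 rows is dropped.

SQL:
SELECT a.student, b.title AS course
FROM enrollments a
INNER JOIN courses b ON a.course_id = b.id

Result:
student | course    
--------+-----------
Zoe     | Algorithms
Frank   | Algorithms
Eli     | Networks  
Yara    | Algorithms
Xander  | Databases 


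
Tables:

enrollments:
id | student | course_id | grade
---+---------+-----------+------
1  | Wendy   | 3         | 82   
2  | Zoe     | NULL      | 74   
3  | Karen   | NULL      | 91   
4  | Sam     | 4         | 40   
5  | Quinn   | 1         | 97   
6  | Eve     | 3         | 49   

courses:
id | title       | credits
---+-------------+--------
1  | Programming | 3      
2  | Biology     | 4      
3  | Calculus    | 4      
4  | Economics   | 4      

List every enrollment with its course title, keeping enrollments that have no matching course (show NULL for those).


LEFT JOIN keeps every row from enrollments (the left table); where course_id has no match in courses, the course columns become NULL. Walk through each enrollment:
  - enrollment 1 (Wendy): course_id=3 -> matches Calculus
  - enrollment 2 (Zoe): course_id=NULL, no match -> kept with NULL
  - enrollment 3 (Karen): course_id=NULL, no match -> kept with NULL
  - enrollment 4 (Sam): course_id=4 -> matches Economics
  - enrollment 5 (Quinn): course_id=1 -> matches Programming
  - enrollment 6 (Eve): course_id=3 -> matches Calculus
All 6 rows appear; 2 have NULL course.

SQL:
SELECT a.student, b.title AS course
FROM enrollments a
LEFT JOIN courses b ON a.course_id = b.id

Result:
student | course     
--------+------------
Wendy   | Calculus   
Zoe     | NULL       
Karen   | NULL       
Sam     | Economics  
Quinn   | Programming
Eve     | Calculus   


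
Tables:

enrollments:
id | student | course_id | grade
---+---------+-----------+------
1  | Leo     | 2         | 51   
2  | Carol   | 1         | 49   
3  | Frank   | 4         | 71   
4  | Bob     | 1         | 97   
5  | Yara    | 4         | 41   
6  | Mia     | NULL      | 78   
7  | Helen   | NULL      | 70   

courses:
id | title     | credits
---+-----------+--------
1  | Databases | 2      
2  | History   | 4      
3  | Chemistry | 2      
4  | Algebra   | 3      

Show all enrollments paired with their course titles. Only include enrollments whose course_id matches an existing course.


INNER JOIN keeps only enrollments rows whose course_id matches an id in courses. Walk through each enrollment:
  - enrollment 1 (Leo): course_id=2 -> matches History
  - enrollment 2 (Carol): course_id=1 -> matches Databases
  - enrollment 3 (Frank): course_id=4 -> matches Algebra
  - enrollment 4 (Bob): course_id=1 -> matches Databases
  - enrollment 5 (Yara): course_id=4 -> matches Algebra
  - enrollment 6 (Mia): course_id=NULL, no match -> dropped
  - enrollment 7 (Helen): course_id=NULL, no match -> dropped
So 2 of 7 rows are dropped.

SQL:
SELECT a.student, b.title AS course
FROM enrollments a
INNER JOIN courses b ON a.course_id = b.id

Result:
student | course   
--------+----------
Leo     | History  
Carol   | Databases
Frank   | Algebra  
Bob     | Databases
Yara    | Algebra  


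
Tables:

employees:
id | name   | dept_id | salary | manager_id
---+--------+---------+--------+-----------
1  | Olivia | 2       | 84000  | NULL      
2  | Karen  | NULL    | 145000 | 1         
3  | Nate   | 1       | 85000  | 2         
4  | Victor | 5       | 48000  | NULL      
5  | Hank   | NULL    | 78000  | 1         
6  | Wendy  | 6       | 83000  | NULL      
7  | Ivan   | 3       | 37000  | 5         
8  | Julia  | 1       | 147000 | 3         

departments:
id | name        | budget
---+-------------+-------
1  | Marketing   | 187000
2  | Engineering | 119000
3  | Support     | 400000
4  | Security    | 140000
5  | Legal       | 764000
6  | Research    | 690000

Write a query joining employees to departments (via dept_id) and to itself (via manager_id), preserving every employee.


Two LEFT JOINs from the same base table employees: one to departments via dept_id, one to employees itself via manager_id. Both are LEFT so every employee is preserved.
Match against departments:
  - employee 1 (Olivia): dept_id=2 -> matches Engineering
  - employee 2 (Karen): dept_id=NULL, no match -> kept with NULL
  - employee 3 (Nate): dept_id=1 -> matches Marketing
  - employee 4 (Victor): dept_id=5 -> matches Legal
  - employee 5 (Hank): dept_id=NULL, no match -> kept with NULL
  - employee 6 (Wendy): dept_id=6 -> matches Research
  - employee 7 (Ivan): dept_id=3 -> matches Support
  - employee 8 (Julia): dept_id=1 -> matches Marketing
Match against employees (self):
  - employee 1 (Olivia): manager_id=NULL -> NULL
  - employee 2 (Karen): manager_id=1 -> Olivia
  - employee 3 (Nate): manager_id=2 -> Karen
  - employee 4 (Victor): manager_id=NULL -> NULL
  - employee 5 (Hank): manager_id=1 -> Olivia
  - employee 6 (Wendy): manager_id=NULL -> NULL
  - employee 7 (Ivan): manager_id=5 -> Hank
  - employee 8 (Julia): manager_id=3 -> Nate

SQL:
SELECT a.name, b.name AS department, c.name AS manager
FROM employees a
LEFT JOIN departments b ON a.dept_id = b.id
LEFT JOIN employees c ON a.manager_id = c.id

Result:
name   | department  | manager
-------+-------------+--------
Olivia | Engineering | NULL   
Karen  | NULL        | Olivia 
Nate   | Marketing   | Karen  
Victor | Legal       | NULL   
Hank   | NULL        | Olivia 
Wendy  | Research    | NULL   
Ivan   | Support     | Hank   
Julia  | Marketing   | Nate   


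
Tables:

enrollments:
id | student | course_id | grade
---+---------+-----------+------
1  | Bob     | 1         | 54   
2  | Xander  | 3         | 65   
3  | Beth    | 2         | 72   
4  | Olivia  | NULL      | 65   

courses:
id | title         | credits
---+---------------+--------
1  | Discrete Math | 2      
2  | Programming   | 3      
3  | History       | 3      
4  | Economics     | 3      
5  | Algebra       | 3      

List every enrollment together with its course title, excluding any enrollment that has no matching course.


INNER JOIN keeps only enrollments rows whose course_id matches an id in courses. Walk through each enrollment:
  - enrollment 1 (Bob): course_id=1 -> matches Discrete Math
  - enrollment 2 (Xander): course_id=3 -> matches History
  - enrollment 3 (Beth): course_id=2 -> matches Programming
  - enrollment 4 (Olivia): course_id=NULL, no match -> dropped
So 1 of 4 rows is dropped.

SQL:
SELECT a.student, b.title AS course
FROM enrollments a
INNER JOIN courses b ON a.course_id = b.id

Result:
student | course       
--------+--------------
Bob     | Discrete Math
Xander  | History      
Beth    | Programming  


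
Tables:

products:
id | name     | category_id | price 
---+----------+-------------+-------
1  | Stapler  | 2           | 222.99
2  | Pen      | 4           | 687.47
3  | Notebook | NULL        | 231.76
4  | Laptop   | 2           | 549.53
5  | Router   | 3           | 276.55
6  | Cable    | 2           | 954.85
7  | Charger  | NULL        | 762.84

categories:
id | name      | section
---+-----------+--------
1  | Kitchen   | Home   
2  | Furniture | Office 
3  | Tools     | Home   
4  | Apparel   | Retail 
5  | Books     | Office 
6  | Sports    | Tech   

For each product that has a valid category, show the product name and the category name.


INNER JOIN keeps only products rows whose category_id matches an id in categories. Walk through each product:
  - product 1 (Stapler): category_id=2 -> matches Furniture
  - product 2 (Pen): category_id=4 -> matches Apparel
  - product 3 (Notebook): category_id=NULL, no match -> dropped
  - product 4 (Laptop): category_id=2 -> matches Furniture
  - product 5 (Router): category_id=3 -> matches Tools
  - product 6 (Cable): category_id=2 -> matches Furniture
  - product 7 (Charger): category_id=NULL, no match -> dropped
So 2 of 7 rows are dropped.

SQL:
SELECT a.name, b.name AS category
FROM products a
INNER JOIN categories b ON a.category_id = b.id

Result:
name    | category 
--------+----------
Stapler | Furniture
Pen     | Apparel  
Laptop  | Furniture
Router  | Tools    
Cable   | Furniture


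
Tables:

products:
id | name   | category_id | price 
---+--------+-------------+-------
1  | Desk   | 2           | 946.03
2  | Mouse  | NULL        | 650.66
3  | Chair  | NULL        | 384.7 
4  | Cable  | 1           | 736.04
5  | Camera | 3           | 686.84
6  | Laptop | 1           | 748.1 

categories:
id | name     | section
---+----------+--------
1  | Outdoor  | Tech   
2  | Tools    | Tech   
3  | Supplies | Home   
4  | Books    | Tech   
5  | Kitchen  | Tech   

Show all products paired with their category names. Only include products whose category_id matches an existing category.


INNER JOIN keeps only products rows whose category_id matches an id in categories. Walk through each product:
  - product 1 (Desk): category_id=2 -> matches Tools
  - product 2 (Mouse): category_id=NULL, no match -> dropped
  - product 3 (Chair): category_id=NULL, no match -> dropped
  - product 4 (Cable): category_id=1 -> matches Outdoor
  - product 5 (Camera): category_id=3 -> matches Supplies
  - product 6 (Laptop): category_id=1 -> matches Outdoor
So 2 of 6 rows are dropped.

SQL:
SELECT a.name, b.name AS category
FROM products a
INNER JOIN categories b ON a.category_id = b.id

Result:
name   | category
-------+---------
Desk   | Tools   
Cable  | Outdoor 
Camera | Supplies
Laptop | Outdoor 


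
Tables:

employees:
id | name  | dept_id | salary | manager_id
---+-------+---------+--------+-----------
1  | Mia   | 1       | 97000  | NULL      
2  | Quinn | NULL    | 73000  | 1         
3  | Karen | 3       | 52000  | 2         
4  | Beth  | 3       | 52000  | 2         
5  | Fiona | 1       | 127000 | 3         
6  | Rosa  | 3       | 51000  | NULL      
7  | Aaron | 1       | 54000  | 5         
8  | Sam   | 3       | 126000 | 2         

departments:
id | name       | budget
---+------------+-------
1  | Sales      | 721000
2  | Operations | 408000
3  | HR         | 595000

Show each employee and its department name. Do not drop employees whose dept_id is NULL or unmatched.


LEFT JOIN keeps every row from employees (the left table); where dept_id has no match in departments, the department columns become NULL. Walk through each employee:
  - employee 1 (Mia): dept_id=1 -> matches Sales
  - employee 2 (Quinn): dept_id=NULL, no match -> kept with NULL
  - employee 3 (Karen): dept_id=3 -> matches HR
  - employee 4 (Beth): dept_id=3 -> matches HR
  - employee 5 (Fiona): dept_id=1 -> matches Sales
  - employee 6 (Rosa): dept_id=3 -> matches HR
  - employee 7 (Aaron): dept_id=1 -> matches Sales
  - employee 8 (Sam): dept_id=3 -> matches HR
All 8 rows appear; 1 has NULL department.

SQL:
SELECT a.name, b.name AS department
FROM employees a
LEFT JOIN departments b ON a.dept_id = b.id

Result:
name  | department
------+-----------
Mia   | Sales     
Quinn | NULL      
Karen | HR        
Beth  | HR        
Fiona | Sales     
Rosa  | HR        
Aaron | Sales     
Sam   | HR        


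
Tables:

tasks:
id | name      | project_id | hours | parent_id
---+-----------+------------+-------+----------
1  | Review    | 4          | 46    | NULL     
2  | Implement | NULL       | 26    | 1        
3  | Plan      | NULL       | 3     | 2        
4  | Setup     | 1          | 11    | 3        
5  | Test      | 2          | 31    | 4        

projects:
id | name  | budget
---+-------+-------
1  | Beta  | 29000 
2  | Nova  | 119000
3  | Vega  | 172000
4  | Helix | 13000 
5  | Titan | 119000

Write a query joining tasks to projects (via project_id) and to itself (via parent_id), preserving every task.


Two LEFT JOINs from the same base table tasks: one to projects via project_id, one to tasks itself via parent_id. Both are LEFT so every task is preserved.
Match against projects:
  - task 1 (Review): project_id=4 -> matches Helix
  - task 2 (Implement): project_id=NULL, no match -> kept with NULL
  - task 3 (Plan): project_id=NULL, no match -> kept with NULL
  - task 4 (Setup): project_id=1 -> matches Beta
  - task 5 (Test): project_id=2 -> matches Nova
Match against tasks (self):
  - task 1 (Review): parent_id=NULL -> NULL
  - task 2 (Implement): parent_id=1 -> Review
  - task 3 (Plan): parent_id=2 -> Implement
  - task 4 (Setup): parent_id=3 -> Plan
  - task 5 (Test): parent_id=4 -> Setup

SQL:
SELECT a.name, b.name AS project, c.name AS parent
FROM tasks a
LEFT JOIN projects b ON a.project_id = b.id
LEFT JOIN tasks c ON a.parent_id = c.id

Result:
name      | project | parent   
----------+---------+----------
Review    | Helix   | NULL     
Implement | NULL    | Review   
Plan      | NULL    | Implement
Setup     | Beta    | Plan     
Test      | Nova    | Setup    


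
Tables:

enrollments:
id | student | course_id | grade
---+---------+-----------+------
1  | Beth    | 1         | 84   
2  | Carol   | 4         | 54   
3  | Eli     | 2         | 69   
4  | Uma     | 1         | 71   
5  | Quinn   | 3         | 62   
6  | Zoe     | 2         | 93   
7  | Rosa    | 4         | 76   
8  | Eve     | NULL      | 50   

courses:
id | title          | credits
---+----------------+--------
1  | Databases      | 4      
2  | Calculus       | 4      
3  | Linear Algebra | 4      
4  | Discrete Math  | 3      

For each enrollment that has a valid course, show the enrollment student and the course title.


INNER JOIN keeps only enrollments rows whose course_id matches an id in courses. Walk through each enrollment:
  - enrollment 1 (Beth): course_id=1 -> matches Databases
  - enrollment 2 (Carol): course_id=4 -> matches Discrete Math
  - enrollment 3 (Eli): course_id=2 -> matches Calculus
  - enrollment 4 (Uma): course_id=1 -> matches Databases
  - enrollment 5 (Quinn): course_id=3 -> matches Linear Algebra
  - enrollment 6 (Zoe): course_id=2 -> matches Calculus
  - enrollment 7 (Rosa): course_id=4 -> matches Discrete Math
  - enrollment 8 (Eve): course_id=NULL, no match -> dropped
So 1 of 8 rows is dropped.

SQL:
SELECT a.student, b.title AS course
FROM enrollments a
INNER JOIN courses b ON a.course_id = b.id

Result:
student | course        
--------+---------------
Beth    | Databases     
Carol   | Discrete Math 
Eli     | Calculus      
Uma     | Databases     
Quinn   | Linear Algebra
Zoe     | Calculus      
Rosa    | Discrete Math 


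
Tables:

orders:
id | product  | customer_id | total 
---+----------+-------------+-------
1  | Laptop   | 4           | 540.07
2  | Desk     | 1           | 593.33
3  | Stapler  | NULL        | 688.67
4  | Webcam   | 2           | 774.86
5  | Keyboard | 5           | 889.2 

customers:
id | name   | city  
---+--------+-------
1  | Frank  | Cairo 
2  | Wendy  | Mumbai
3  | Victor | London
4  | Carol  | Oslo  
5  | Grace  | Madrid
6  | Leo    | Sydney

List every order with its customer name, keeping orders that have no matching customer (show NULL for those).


LEFT JOIN keeps every row from orders (the left table); where customer_id has no match in customers, the customer columns become NULL. Walk through each order:
  - order 1 (Laptop): customer_id=4 -> matches Carol
  - order 2 (Desk): customer_id=1 -> matches Frank
  - order 3 (Stapler): customer_id=NULL, no match -> kept with NULL
  - order 4 (Webcam): customer_id=2 -> matches Wendy
  - order 5 (Keyboard): customer_id=5 -> matches Grace
All 5 rows appear; 1 has NULL customer.

SQL:
SELECT a.product, b.name AS customer
FROM orders a
LEFT JOIN customers b ON a.customer_id = b.id

Result:
product  | customer
---------+---------
Laptop   | Carol   
Desk     | Frank   
Stapler  | NULL    
Webcam   | Wendy   
Keyboard | Grace   


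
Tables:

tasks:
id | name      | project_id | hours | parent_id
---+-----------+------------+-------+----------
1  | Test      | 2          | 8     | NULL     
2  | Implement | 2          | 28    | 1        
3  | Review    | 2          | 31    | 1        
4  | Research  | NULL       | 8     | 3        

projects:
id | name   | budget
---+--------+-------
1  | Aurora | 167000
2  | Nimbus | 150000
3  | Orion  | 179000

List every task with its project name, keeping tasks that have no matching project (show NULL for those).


LEFT JOIN keeps every row from tasks (the left table); where project_id has no match in projects, the project columns become NULL. Walk through each task:
  - task 1 (Test): project_id=2 -> matches Nimbus
  - task 2 (Implement): project_id=2 -> matches Nimbus
  - task 3 (Review): project_id=2 -> matches Nimbus
  - task 4 (Research): project_id=NULL, no match -> kept with NULL
All 4 rows appear; 1 has NULL project.

SQL:
SELECT a.name, b.name AS project
FROM tasks a
LEFT JOIN projects b ON a.project_id = b.id

Result:
name      | project
----------+--------
Test      | Nimbus 
Implement | Nimbus 
Review    | Nimbus 
Research  | NULL   


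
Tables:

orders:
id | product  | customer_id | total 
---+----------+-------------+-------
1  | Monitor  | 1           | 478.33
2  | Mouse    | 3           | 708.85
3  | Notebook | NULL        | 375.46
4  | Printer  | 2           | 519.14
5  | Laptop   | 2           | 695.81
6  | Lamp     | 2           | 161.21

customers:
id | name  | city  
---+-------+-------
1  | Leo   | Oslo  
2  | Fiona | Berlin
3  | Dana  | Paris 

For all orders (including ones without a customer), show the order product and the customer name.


LEFT JOIN keeps every row from orders (the left table); where customer_id has no match in customers, the customer columns become NULL. Walk through each order:
  - order 1 (Monitor): customer_id=1 -> matches Leo
  - order 2 (Mouse): customer_id=3 -> matches Dana
  - order 3 (Notebook): customer_id=NULL, no match -> kept with NULL
  - order 4 (Printer): customer_id=2 -> matches Fiona
  - order 5 (Laptop): customer_id=2 -> matches Fiona
  - order 6 (Lamp): customer_id=2 -> matches Fiona
All 6 rows appear; 1 has NULL customer.

SQL:
SELECT a.product, b.name AS customer
FROM orders a
LEFT JOIN customers b ON a.customer_id = b.id

Result:
product  | customer
---------+---------
Monitor  | Leo     
Mouse    | Dana    
Notebook | NULL    
Printer  | Fiona   
Laptop   | Fiona   
Lamp     | Fiona   


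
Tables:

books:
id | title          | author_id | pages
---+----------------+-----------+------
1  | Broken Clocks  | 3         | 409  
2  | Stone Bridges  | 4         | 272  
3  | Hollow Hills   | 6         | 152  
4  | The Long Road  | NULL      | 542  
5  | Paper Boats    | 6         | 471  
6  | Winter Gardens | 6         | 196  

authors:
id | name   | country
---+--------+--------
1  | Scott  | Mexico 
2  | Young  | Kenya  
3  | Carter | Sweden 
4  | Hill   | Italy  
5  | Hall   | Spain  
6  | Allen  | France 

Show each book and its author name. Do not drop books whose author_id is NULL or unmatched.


LEFT JOIN keeps every row from books (the left table); where author_id has no match in authors, the author columns become NULL. Walk through each book:
  - book 1 (Broken Clocks): author_id=3 -> matches Carter
  - book 2 (Stone Bridges): author_id=4 -> matches Hill
  - book 3 (Hollow Hills): author_id=6 -> matches Allen
  - book 4 (The Long Road): author_id=NULL, no match -> kept with NULL
  - book 5 (Paper Boats): author_id=6 -> matches Allen
  - book 6 (Winter Gardens): author_id=6 -> matches Allen
All 6 rows appear; 1 has NULL author.

SQL:
SELECT a.title, b.name AS author
FROM books a
LEFT JOIN authors b ON a.author_id = b.id

Result:
title          | author
---------------+-------
Broken Clocks  | Carter
Stone Bridges  | Hill  
Hollow Hills   | Allen 
The Long Road  | NULL  
Paper Boats    | Allen 
Winter Gardens | Allen 
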